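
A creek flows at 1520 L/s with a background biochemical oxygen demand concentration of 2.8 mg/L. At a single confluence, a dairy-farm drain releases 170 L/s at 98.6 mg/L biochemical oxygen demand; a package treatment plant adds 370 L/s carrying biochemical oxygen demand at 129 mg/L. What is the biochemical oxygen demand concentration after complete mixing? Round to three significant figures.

33.4 mg/L

Flow-weighted average: C = (1520·2.800 + 170.0·98.60 + 370.0·129.0) / 2060 = 68750/2060 = 33.37 mg/L.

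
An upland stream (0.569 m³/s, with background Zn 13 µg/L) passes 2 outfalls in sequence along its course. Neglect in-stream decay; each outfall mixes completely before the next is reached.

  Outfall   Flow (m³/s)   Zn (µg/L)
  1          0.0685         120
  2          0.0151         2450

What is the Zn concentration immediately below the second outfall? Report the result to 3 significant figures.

80.6 µg/L

Below outfall 1: Q → 0.6375 m³/s, C = (0.5690·13.00 + 0.06850·120.0)/0.6375 = 24.50 µg/L.
Below outfall 2: Q → 0.6526 m³/s, C = (0.6375·24.50 + 0.01510·2450)/0.6526 = 80.62 µg/L.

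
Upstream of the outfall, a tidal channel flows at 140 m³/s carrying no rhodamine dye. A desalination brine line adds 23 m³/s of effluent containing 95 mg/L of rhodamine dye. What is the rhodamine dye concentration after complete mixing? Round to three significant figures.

13.4 mg/L

Mass balance: C = (140.0·0 + 23.00·95.00) / 163.0 = 2185/163.0 = 13.40 mg/L.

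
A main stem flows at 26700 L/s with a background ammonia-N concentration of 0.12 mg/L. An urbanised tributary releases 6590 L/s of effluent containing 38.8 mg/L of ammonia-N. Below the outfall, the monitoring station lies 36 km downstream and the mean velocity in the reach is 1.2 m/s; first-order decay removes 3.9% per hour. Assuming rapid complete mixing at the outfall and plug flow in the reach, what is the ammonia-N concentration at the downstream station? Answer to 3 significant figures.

Mass balance: C = (26700·0.1200 + 6590·38.80) / 33290 = 258900/33290 = 7.777 mg/L.
Travel time t = 36·1000 / 1.2 = 30000 s = 8.333 h.
3.9%/h lost → k = −ln(1 − 0.039) = 0.03978 h⁻¹.
After decay, C = 7.777 × e^(−kt) = 7.777 × 0.7178 = 5.583 mg/L.

5.58 mg/L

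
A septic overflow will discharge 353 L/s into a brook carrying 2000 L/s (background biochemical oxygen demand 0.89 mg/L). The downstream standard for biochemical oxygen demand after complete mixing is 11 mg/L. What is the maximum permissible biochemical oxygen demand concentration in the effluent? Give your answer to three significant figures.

At the limit, (Qr·Cr + Qe·Cₑ)/(Qr + Qe) = 11:
Cₑ = (2353·11 − 2000·0.8900) / 353.0 = 68.28 mg/L.

68.3 mg/L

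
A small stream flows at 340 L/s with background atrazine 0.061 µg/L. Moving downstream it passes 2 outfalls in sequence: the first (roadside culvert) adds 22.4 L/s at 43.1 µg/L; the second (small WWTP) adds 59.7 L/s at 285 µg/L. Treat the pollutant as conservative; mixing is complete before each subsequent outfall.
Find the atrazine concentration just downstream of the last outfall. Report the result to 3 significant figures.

Below outfall 1: Q → 362.4 L/s, C = (340.0·0.06100 + 22.40·43.10)/362.4 = 2.721 µg/L.
Below outfall 2: Q → 422.1 L/s, C = (362.4·2.721 + 59.70·285.0)/422.1 = 42.65 µg/L.

42.6 µg/L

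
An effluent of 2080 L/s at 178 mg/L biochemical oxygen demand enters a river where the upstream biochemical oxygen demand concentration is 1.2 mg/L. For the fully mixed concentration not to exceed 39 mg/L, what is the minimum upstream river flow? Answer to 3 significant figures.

Set C_mix = 39: (Q·1.200 + 2080·178.0) / (Q + 2080) = 39
→ Q = 2080·(178.0 − 39)/(39 − 1.200) = 7649 L/s.

7650 L/s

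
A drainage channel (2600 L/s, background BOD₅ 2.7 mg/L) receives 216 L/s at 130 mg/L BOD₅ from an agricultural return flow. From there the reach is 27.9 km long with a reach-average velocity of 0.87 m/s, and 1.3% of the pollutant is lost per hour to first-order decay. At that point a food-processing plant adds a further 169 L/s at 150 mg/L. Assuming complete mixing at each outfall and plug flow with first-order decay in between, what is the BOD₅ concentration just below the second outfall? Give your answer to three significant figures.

19.0 mg/L

Mass balance: C = (2600·2.700 + 216.0·130.0) / 2816 = 35100/2816 = 12.46 mg/L; combined flow 2816 L/s.
Travel time t = 27.9·1000 / 0.87 = 32070 s = 8.908 h.
1.3%/h lost → k = −ln(1 − 0.013) = 0.01309 h⁻¹.
Decay over the reach: 12.46·exp(−kt) = 12.46·0.8900 = 11.09 mg/L.
At the second outfall, C = (2816·11.09 + 169.0·150.0) / (2816 + 169.0) = 18.96 mg/L.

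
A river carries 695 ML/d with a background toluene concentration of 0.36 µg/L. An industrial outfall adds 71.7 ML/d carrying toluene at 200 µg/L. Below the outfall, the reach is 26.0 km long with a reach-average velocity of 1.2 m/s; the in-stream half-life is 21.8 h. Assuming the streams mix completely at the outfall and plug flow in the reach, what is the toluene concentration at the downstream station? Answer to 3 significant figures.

15.7 µg/L

Mixed concentration C = ΣQC/ΣQ = (695.0·0.3600 + 71.70·200.0) / 766.7 = 14590/766.7 = 19.03 µg/L.
Travel time t = 26.0·1000 / 1.2 = 21670 s = 6.019 h.
Half-life 21.8 h → k = ln 2 / 21.8 = 0.03180 h⁻¹ = 0.7631 d⁻¹.
Decay over the reach: 19.03·exp(−kt) = 19.03·0.8258 = 15.72 µg/L.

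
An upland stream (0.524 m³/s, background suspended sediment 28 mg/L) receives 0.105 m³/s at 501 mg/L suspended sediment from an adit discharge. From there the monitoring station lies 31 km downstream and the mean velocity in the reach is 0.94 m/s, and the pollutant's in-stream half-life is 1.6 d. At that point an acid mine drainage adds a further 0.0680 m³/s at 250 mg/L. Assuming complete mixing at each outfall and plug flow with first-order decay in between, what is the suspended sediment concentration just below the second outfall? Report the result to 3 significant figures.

106 mg/L

After mixing, C = (0.5240·28.00 + 0.1050·501.0) / 0.6290 = 67.28/0.6290 = 107.0 mg/L; combined flow 0.6290 m³/s.
Travel time t = 31·1000 / 0.94 = 32980 s = 9.161 h.
Half-life 1.6 d → k = ln 2 / 1.6 = 0.4332 d⁻¹.
First-order decay: C = 107.0·exp(−k·t) = 107.0·0.8476 = 90.66 mg/L.
At the second outfall, C = (0.6290·90.66 + 0.06800·250.0) / (0.6290 + 0.06800) = 106.2 mg/L.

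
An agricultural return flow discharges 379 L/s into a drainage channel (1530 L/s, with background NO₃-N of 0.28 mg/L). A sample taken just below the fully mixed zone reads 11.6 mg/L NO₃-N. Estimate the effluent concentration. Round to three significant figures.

57.3 mg/L

Mass balance: 1530·0.2800 + 379.0·Cₑ = 1909·11.60
→ Cₑ = (1909·11.60 − 1530·0.2800) / 379.0 = 57.30 mg/L.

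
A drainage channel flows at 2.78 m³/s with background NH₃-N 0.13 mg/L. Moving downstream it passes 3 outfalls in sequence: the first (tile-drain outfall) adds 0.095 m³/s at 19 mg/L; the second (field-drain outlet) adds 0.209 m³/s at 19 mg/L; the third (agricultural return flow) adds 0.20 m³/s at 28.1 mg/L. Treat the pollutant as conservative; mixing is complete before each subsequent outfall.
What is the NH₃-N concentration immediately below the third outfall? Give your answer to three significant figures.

3.58 mg/L

Below outfall 1: Q → 2.875 m³/s, C = (2.780·0.1300 + 0.09500·19.00)/2.875 = 0.7535 mg/L.
Below outfall 2: Q → 3.084 m³/s, C = (2.875·0.7535 + 0.2090·19.00)/3.084 = 1.990 mg/L.
Below outfall 3: Q → 3.284 m³/s, C = (3.084·1.990 + 0.2000·28.10)/3.284 = 3.580 mg/L.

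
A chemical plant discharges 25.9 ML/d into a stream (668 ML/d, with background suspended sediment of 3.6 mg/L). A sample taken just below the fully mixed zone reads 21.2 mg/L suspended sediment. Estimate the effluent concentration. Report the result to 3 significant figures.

Mass balance: 668.0·3.600 + 25.90·Cₑ = 693.9·21.20
→ Cₑ = (693.9·21.20 − 668.0·3.600) / 25.90 = 475.1 mg/L.

475 mg/L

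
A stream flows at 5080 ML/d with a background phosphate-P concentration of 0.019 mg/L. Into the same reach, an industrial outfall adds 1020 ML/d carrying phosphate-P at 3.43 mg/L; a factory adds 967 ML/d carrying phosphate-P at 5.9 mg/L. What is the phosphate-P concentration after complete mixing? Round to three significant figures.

Flow-weighted average: C = (5080·0.01900 + 1020·3.430 + 967.0·5.900) / 7067 = 9300/7067 = 1.316 mg/L.

1.32 mg/L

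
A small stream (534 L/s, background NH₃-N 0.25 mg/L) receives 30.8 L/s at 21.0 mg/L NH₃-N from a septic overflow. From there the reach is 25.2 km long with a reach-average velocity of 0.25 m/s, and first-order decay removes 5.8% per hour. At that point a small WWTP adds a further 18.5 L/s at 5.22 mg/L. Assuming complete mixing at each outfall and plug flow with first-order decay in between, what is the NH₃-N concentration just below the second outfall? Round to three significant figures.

0.417 mg/L

Flow-weighted average: C = (534.0·0.2500 + 30.80·21.00) / 564.8 = 780.3/564.8 = 1.382 mg/L; combined flow 564.8 L/s.
Travel time t = 25.2·1000 / 0.25 = 100800 s = 28.00 h.
5.8%/h lost → k = −ln(1 − 0.058) = 0.05975 h⁻¹.
Applying C = C₀e^(−kt): 1.382 × 0.1877 = 0.2593 mg/L.
Second outfall: C = (564.8·0.2593 + 18.50·5.220)/583.3 = 0.4166 mg/L.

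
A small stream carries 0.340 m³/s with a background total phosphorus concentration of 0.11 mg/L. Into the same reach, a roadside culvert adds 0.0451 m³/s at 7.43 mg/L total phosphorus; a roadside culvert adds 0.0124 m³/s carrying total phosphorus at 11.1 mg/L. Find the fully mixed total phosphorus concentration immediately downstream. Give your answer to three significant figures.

1.28 mg/L

After mixing, C = (0.3400·0.1100 + 0.04510·7.430 + 0.01240·11.10) / 0.3975 = 0.5101/0.3975 = 1.283 mg/L.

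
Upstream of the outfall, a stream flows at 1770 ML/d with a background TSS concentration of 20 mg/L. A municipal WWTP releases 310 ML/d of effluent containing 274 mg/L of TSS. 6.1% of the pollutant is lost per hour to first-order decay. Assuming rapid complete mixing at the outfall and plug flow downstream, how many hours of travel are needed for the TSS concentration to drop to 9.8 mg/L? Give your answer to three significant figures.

28.2 h

Mass balance: C = (1770·20.00 + 310.0·274.0) / 2080 = 120300/2080 = 57.86 mg/L.
6.1%/h lost → k = −ln(1 − 0.061) = 0.06294 h⁻¹.
57.86·exp(−k·t) = 9.8 → t = ln(57.86/9.8)/k = 101600 s = 28.21 h.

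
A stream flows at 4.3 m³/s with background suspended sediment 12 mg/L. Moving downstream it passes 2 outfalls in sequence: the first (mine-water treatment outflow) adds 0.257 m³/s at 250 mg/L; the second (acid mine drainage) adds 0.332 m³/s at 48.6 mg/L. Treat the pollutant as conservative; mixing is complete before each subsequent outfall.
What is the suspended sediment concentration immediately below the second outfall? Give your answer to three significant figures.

Below outfall 1: Q → 4.557 m³/s, C = (4.300·12.00 + 0.2570·250.0)/4.557 = 25.42 mg/L.
Below outfall 2: Q → 4.889 m³/s, C = (4.557·25.42 + 0.3320·48.60)/4.889 = 27.00 mg/L.

27.0 mg/L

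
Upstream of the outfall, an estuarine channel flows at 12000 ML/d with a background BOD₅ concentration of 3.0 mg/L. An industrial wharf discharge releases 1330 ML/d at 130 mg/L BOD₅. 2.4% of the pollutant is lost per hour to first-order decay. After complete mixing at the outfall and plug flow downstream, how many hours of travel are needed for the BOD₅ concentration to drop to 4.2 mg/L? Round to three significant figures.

After mixing, C = (12000·3.000 + 1330·130.0) / 13330 = 208900/13330 = 15.67 mg/L.
2.4%/h lost → k = −ln(1 − 0.024) = 0.02429 h⁻¹.
15.67·exp(−k·t) = 4.2 → t = ln(15.67/4.2)/k = 195100 s = 54.20 h.

54.2 h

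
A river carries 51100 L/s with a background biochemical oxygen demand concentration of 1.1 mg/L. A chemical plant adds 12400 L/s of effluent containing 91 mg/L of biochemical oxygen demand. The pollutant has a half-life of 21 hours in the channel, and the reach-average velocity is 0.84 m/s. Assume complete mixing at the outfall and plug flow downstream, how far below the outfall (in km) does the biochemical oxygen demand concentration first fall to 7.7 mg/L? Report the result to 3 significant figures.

Mass balance: C = (51100·1.100 + 12400·91.00) / 63500 = 1185000/63500 = 18.66 mg/L.
Half-life 21 h → k = ln 2 / 21 = 0.03301 h⁻¹ = 0.7922 d⁻¹.
Set 18.66·exp(−k·t) = 7.7 → t = ln(18.66/7.7)/k = 96510 s = 26.81 h.
Distance = v·t = 0.84·96510 = 81070 m = 81.07 km.

81.1 km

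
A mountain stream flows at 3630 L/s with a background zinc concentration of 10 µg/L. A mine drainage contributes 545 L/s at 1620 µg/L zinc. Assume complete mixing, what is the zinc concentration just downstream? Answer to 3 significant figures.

220 µg/L

Conservation of mass: C = (3630·10.00 + 545.0·1620) / 4175 = 919200/4175 = 220.2 µg/L.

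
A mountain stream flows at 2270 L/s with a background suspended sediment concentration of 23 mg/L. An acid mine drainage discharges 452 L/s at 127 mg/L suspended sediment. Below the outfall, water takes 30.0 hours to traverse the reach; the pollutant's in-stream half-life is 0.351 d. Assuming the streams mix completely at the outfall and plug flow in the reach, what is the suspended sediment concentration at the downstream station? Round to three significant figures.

Conservation of mass: C = (2270·23.00 + 452.0·127.0) / 2722 = 109600/2722 = 40.27 mg/L.
Half-life 0.351 d → k = ln 2 / 0.351 = 1.975 d⁻¹.
First-order decay: C = 40.27·exp(−k·t) = 40.27·0.08471 = 3.411 mg/L.

3.41 mg/L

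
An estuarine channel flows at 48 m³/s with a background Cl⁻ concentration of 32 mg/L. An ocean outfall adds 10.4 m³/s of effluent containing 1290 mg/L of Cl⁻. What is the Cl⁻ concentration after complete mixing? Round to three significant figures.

256 mg/L

After mixing, C = (48.00·32.00 + 10.40·1290) / 58.40 = 14950/58.40 = 256.0 mg/L.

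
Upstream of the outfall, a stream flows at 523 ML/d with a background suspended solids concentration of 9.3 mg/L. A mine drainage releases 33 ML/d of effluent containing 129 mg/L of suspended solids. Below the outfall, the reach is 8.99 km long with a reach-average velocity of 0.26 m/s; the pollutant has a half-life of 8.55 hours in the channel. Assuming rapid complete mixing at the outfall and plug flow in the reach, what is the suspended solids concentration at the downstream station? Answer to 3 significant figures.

Flow-weighted average: C = (523.0·9.300 + 33.00·129.0) / 556.0 = 9121/556.0 = 16.40 mg/L.
Travel time t = 8.99·1000 / 0.26 = 34580 s = 9.605 h.
Half-life 8.55 h → k = ln 2 / 8.55 = 0.08107 h⁻¹ = 1.946 d⁻¹.
After decay, C = 16.40 × e^(−kt) = 16.40 × 0.4590 = 7.530 mg/L.

7.53 mg/L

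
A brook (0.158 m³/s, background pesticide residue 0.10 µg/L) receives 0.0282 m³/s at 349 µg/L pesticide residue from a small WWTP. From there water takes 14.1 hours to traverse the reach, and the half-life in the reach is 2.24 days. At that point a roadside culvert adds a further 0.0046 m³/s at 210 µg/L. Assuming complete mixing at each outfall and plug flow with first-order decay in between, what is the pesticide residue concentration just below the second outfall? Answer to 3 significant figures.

48.1 µg/L

Mixed concentration C = ΣQC/ΣQ = (0.1580·0.1000 + 0.02820·349.0) / 0.1862 = 9.858/0.1862 = 52.94 µg/L; combined flow 0.1862 m³/s.
Half-life 2.24 d → k = ln 2 / 2.24 = 0.3094 d⁻¹.
Applying C = C₀e^(−kt): 52.94 × 0.8338 = 44.14 µg/L.
Second outfall: C = (0.1862·44.14 + 0.004600·210.0)/0.1908 = 48.14 µg/L.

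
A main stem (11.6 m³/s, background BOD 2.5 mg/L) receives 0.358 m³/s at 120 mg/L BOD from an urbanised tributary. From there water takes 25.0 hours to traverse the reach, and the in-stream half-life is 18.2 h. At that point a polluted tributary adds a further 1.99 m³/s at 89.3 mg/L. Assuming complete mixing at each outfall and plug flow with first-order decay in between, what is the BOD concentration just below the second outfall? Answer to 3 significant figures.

14.7 mg/L

After mixing, C = (11.60·2.500 + 0.3580·120.0) / 11.96 = 71.96/11.96 = 6.018 mg/L; combined flow 11.96 m³/s.
Half-life 18.2 h → k = ln 2 / 18.2 = 0.03809 h⁻¹ = 0.9140 d⁻¹.
After decay, C = 6.018 × e^(−kt) = 6.018 × 0.3859 = 2.322 mg/L.
At the second outfall, C = (11.96·2.322 + 1.990·89.30) / (11.96 + 1.990) = 14.73 mg/L.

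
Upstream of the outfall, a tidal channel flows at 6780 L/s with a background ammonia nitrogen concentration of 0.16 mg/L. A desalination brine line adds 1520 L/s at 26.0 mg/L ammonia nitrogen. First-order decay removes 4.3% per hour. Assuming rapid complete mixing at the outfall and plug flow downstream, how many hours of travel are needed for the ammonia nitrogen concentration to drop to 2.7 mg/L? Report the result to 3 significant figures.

Mixed concentration C = ΣQC/ΣQ = (6780·0.1600 + 1520·26.00) / 8300 = 40600/8300 = 4.892 mg/L.
4.3%/h lost → k = −ln(1 − 0.043) = 0.04395 h⁻¹.
4.892·exp(−k·t) = 2.7 → t = ln(4.892/2.7)/k = 48680 s = 13.52 h.

13.5 h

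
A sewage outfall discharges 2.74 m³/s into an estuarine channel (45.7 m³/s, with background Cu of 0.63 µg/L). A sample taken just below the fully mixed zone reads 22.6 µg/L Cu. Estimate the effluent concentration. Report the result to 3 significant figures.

389 µg/L

Mass balance: 45.70·0.6300 + 2.740·Cₑ = 48.44·22.60
→ Cₑ = (48.44·22.60 − 45.70·0.6300) / 2.740 = 389.0 µg/L.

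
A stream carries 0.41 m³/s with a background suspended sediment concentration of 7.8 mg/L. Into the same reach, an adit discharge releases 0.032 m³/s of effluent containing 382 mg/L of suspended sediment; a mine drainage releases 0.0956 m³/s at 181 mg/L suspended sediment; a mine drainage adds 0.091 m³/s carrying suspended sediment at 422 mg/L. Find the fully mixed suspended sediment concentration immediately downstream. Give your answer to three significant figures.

Mixed concentration C = ΣQC/ΣQ = (0.4100·7.800 + 0.03200·382.0 + 0.09560·181.0 + 0.09100·422.0) / 0.6286 = 71.13/0.6286 = 113.2 mg/L.

113 mg/L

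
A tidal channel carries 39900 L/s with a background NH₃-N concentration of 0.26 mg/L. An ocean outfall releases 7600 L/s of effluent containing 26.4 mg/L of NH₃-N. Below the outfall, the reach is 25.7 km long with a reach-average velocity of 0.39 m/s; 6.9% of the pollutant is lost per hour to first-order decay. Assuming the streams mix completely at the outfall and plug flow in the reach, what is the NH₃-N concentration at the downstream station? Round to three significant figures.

1.20 mg/L

After mixing, C = (39900·0.2600 + 7600·26.40) / 47500 = 211000/47500 = 4.442 mg/L.
Travel time t = 25.7·1000 / 0.39 = 65900 s = 18.30 h.
6.9%/h lost → k = −ln(1 − 0.069) = 0.07150 h⁻¹.
Decay over the reach: 4.442·exp(−kt) = 4.442·0.2702 = 1.200 mg/L.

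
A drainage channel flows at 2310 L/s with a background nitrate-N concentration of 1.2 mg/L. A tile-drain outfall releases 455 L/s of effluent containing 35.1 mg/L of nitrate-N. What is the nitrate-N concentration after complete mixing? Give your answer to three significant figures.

6.78 mg/L

After mixing, C = (2310·1.200 + 455.0·35.10) / 2765 = 18740/2765 = 6.778 mg/L.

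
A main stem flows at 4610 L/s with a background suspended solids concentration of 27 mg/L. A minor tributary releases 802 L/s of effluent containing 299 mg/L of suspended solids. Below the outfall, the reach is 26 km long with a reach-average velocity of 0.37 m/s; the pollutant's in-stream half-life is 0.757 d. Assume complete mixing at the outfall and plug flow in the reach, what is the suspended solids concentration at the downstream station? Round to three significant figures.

Flow-weighted average: C = (4610·27.00 + 802.0·299.0) / 5412 = 364300/5412 = 67.31 mg/L.
Travel time t = 26·1000 / 0.37 = 70270 s = 19.52 h.
Half-life 0.757 d → k = ln 2 / 0.757 = 0.9157 d⁻¹.
Applying C = C₀e^(−kt): 67.31 × 0.4749 = 31.96 mg/L.

32.0 mg/L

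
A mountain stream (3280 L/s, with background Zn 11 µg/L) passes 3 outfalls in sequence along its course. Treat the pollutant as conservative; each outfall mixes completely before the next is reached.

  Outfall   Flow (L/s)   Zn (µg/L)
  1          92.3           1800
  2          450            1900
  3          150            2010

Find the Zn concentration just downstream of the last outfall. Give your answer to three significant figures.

342 µg/L

Below outfall 1: Q → 3372 L/s, C = (3280·11.00 + 92.30·1800)/3372 = 59.97 µg/L.
Below outfall 2: Q → 3822 L/s, C = (3372·59.97 + 450.0·1900)/3822 = 276.6 µg/L.
Below outfall 3: Q → 3972 L/s, C = (3822·276.6 + 150.0·2010)/3972 = 342.0 µg/L.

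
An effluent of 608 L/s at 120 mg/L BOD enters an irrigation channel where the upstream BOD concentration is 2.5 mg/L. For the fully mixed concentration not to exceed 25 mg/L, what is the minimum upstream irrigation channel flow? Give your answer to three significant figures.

Set C_mix = 25: (Q·2.500 + 608.0·120.0) / (Q + 608.0) = 25
→ Q = 608.0·(120.0 − 25)/(25 − 2.500) = 2567 L/s.

2570 L/s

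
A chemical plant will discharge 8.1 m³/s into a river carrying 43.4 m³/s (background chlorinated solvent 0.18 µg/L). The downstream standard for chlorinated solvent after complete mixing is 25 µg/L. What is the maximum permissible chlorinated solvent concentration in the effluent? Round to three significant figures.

158 µg/L

At the limit, (Qr·Cr + Qe·Cₑ)/(Qr + Qe) = 25:
Cₑ = (51.50·25 − 43.40·0.1800) / 8.100 = 158.0 µg/L.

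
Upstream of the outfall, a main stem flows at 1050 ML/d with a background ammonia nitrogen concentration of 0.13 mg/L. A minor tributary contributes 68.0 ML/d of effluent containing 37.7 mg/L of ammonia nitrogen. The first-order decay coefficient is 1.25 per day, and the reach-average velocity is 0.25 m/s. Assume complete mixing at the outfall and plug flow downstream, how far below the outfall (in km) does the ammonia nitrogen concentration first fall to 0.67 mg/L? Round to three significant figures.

After mixing, C = (1050·0.1300 + 68.00·37.70) / 1118 = 2700/1118 = 2.415 mg/L.
Set 2.415·exp(−k·t) = 0.67 → t = ln(2.415/0.67)/k = 88630 s = 24.62 h.
Distance = v·t = 0.25·88630 = 22160 m = 22.16 km.

22.2 km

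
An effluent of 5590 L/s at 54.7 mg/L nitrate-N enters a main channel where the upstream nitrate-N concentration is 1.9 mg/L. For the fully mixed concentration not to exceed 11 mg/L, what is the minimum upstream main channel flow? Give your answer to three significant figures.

Set C_mix = 11: (Q·1.900 + 5590·54.70) / (Q + 5590) = 11
→ Q = 5590·(54.70 − 11)/(11 − 1.900) = 26840 L/s.

26800 L/s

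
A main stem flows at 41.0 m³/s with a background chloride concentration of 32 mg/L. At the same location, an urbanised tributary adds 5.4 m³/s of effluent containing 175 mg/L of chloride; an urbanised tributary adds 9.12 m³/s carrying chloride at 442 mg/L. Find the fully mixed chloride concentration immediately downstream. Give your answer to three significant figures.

Mass balance: C = (41.00·32.00 + 5.400·175.0 + 9.120·442.0) / 55.52 = 6288/55.52 = 113.3 mg/L.

113 mg/L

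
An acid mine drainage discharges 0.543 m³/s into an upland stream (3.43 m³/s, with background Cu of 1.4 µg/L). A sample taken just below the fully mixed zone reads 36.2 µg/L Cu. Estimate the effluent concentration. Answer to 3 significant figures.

Mass balance: 3.430·1.400 + 0.5430·Cₑ = 3.973·36.20
→ Cₑ = (3.973·36.20 − 3.430·1.400) / 0.5430 = 256.0 µg/L.

256 µg/L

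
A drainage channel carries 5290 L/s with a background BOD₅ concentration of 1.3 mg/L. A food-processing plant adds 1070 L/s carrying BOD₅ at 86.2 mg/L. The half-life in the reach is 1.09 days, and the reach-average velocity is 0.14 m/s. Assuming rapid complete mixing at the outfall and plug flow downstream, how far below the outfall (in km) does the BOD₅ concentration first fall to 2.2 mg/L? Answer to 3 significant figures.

Conservation of mass: C = (5290·1.300 + 1070·86.20) / 6360 = 99110/6360 = 15.58 mg/L.
Half-life 1.09 d → k = ln 2 / 1.09 = 0.6359 d⁻¹.
Set 15.58·exp(−k·t) = 2.2 → t = ln(15.58/2.2)/k = 266000 s = 73.89 h.
Distance = v·t = 0.14·266000 = 37240 m = 37.24 km.

37.2 km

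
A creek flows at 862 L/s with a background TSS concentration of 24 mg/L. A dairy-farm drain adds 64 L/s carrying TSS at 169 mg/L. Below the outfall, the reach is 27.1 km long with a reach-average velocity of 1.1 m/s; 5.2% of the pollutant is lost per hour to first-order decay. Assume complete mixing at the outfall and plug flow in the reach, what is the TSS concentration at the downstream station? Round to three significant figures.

23.6 mg/L

Conservation of mass: C = (862.0·24.00 + 64.00·169.0) / 926.0 = 31500/926.0 = 34.02 mg/L.
Travel time t = 27.1·1000 / 1.1 = 24640 s = 6.843 h.
5.2%/h lost → k = −ln(1 − 0.052) = 0.05340 h⁻¹.
First-order decay: C = 34.02·exp(−k·t) = 34.02·0.6939 = 23.61 mg/L.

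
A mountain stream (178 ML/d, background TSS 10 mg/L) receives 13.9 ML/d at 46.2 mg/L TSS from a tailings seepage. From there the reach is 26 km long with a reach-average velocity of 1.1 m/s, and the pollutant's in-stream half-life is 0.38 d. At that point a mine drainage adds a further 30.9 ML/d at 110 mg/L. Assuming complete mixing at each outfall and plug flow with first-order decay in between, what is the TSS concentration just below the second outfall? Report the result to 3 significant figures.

21.9 mg/L

Mass balance: C = (178.0·10.00 + 13.90·46.20) / 191.9 = 2422/191.9 = 12.62 mg/L; combined flow 191.9 ML/d.
Travel time t = 26·1000 / 1.1 = 23640 s = 6.566 h.
Half-life 0.38 d → k = ln 2 / 0.38 = 1.824 d⁻¹.
After decay, C = 12.62 × e^(−kt) = 12.62 × 0.6071 = 7.663 mg/L.
Second outfall: C = (191.9·7.663 + 30.90·110.0)/222.8 = 21.86 mg/L.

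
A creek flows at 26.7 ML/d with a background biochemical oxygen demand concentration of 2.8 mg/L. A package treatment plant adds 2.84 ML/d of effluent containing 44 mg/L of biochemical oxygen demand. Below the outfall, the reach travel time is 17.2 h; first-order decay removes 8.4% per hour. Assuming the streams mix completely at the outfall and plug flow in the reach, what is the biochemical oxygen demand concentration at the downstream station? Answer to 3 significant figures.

After mixing, C = (26.70·2.800 + 2.840·44.00) / 29.54 = 199.7/29.54 = 6.761 mg/L.
8.4%/h lost → k = −ln(1 − 0.084) = 0.08774 h⁻¹.
After decay, C = 6.761 × e^(−kt) = 6.761 × 0.2211 = 1.495 mg/L.

1.49 mg/L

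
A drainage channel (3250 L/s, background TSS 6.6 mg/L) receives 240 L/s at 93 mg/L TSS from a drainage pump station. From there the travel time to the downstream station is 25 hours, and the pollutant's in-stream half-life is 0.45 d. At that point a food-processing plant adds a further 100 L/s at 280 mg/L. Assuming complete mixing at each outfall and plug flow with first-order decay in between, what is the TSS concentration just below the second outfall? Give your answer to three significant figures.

10.2 mg/L

Flow-weighted average: C = (3250·6.600 + 240.0·93.00) / 3490 = 43770/3490 = 12.54 mg/L; combined flow 3490 L/s.
Half-life 0.45 d → k = ln 2 / 0.45 = 1.540 d⁻¹.
After decay, C = 12.54 × e^(−kt) = 12.54 × 0.2010 = 2.521 mg/L.
At the second outfall, C = (3490·2.521 + 100.0·280.0) / (3490 + 100.0) = 10.25 mg/L.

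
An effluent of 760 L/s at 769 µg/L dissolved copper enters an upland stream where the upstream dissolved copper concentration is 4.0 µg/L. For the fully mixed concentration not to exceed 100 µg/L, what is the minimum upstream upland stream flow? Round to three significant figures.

Set C_mix = 100: (Q·4.000 + 760.0·769.0) / (Q + 760.0) = 100
→ Q = 760.0·(769.0 − 100)/(100 − 4.000) = 5296 L/s.

5300 L/s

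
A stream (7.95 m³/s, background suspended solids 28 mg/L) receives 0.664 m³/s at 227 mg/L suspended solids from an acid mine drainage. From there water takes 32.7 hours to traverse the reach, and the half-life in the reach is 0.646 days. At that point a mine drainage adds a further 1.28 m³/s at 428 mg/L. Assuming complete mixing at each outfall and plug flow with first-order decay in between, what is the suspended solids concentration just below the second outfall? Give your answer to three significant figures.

Mass balance: C = (7.950·28.00 + 0.6640·227.0) / 8.614 = 373.3/8.614 = 43.34 mg/L; combined flow 8.614 m³/s.
Half-life 0.646 d → k = ln 2 / 0.646 = 1.073 d⁻¹.
Decay over the reach: 43.34·exp(−kt) = 43.34·0.2318 = 10.05 mg/L.
Second outfall: C = (8.614·10.05 + 1.280·428.0)/9.894 = 64.12 mg/L.

64.1 mg/L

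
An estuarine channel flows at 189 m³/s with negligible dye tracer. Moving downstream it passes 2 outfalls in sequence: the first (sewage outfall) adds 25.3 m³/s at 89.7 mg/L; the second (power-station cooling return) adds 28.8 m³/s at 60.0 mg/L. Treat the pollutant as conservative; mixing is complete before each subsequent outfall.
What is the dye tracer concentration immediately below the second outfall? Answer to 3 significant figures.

Outfall 1: combined Q = 214.3 m³/s; C = (189.0·0 + 25.30·89.70)/214.3 = 10.59 mg/L.
Outfall 2: combined Q = 243.1 m³/s; C = (214.3·10.59 + 28.80·60.00)/243.1 = 16.44 mg/L.

16.4 mg/L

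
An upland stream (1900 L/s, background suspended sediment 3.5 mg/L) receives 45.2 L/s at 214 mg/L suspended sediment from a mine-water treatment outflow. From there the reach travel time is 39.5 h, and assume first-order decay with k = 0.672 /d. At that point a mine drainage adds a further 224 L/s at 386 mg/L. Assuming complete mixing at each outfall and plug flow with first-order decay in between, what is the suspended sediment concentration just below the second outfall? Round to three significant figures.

Mass balance: C = (1900·3.500 + 45.20·214.0) / 1945 = 16320/1945 = 8.391 mg/L; combined flow 1945 L/s.
First-order decay: C = 8.391·exp(−k·t) = 8.391·0.3309 = 2.777 mg/L.
At the second outfall, C = (1945·2.777 + 224.0·386.0) / (1945 + 224.0) = 42.35 mg/L.

42.3 mg/L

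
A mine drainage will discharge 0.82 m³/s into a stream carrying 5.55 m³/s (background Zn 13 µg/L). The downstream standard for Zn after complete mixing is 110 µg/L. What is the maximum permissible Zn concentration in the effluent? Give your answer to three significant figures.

At the limit, (Qr·Cr + Qe·Cₑ)/(Qr + Qe) = 110:
Cₑ = (6.370·110 − 5.550·13.00) / 0.8200 = 766.5 µg/L.

767 µg/L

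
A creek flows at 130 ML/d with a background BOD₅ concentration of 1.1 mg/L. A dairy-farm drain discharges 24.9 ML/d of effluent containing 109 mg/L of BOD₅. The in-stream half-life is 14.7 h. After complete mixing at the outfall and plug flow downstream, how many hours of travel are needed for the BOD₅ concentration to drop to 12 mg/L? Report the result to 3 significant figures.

9.12 h

Flow-weighted average: C = (130.0·1.100 + 24.90·109.0) / 154.9 = 2857/154.9 = 18.44 mg/L.
Half-life 14.7 h → k = ln 2 / 14.7 = 0.04715 h⁻¹ = 1.132 d⁻¹.
18.44·exp(−k·t) = 12 → t = ln(18.44/12)/k = 32820 s = 9.117 h.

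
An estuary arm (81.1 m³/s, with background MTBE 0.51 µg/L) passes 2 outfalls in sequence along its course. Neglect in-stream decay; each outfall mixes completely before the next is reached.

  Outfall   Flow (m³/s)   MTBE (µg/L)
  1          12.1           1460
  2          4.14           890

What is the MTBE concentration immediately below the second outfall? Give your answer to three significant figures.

220 µg/L

After outfall 1: Q = 81.10 + 12.10 = 93.20 m³/s; C = (81.10·0.5100 + 12.10·1460)/93.20 = 190.0 µg/L.
After outfall 2: Q = 93.20 + 4.140 = 97.34 m³/s; C = (93.20·190.0 + 4.140·890.0)/97.34 = 219.8 µg/L.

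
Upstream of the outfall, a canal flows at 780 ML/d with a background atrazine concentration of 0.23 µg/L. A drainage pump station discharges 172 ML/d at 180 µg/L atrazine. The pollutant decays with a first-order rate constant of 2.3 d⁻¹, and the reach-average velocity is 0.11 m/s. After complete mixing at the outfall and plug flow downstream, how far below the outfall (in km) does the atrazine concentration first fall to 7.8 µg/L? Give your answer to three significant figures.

After mixing, C = (780.0·0.2300 + 172.0·180.0) / 952.0 = 31140/952.0 = 32.71 µg/L.
Set 32.71·exp(−k·t) = 7.8 → t = ln(32.71/7.8)/k = 53850 s = 14.96 h.
Distance = v·t = 0.11·53850 = 5924 m = 5.924 km.

5.92 km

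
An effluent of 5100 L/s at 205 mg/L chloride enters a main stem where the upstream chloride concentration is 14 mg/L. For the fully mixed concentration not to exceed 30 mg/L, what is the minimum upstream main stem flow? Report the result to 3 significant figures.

55800 L/s

Set C_mix = 30: (Q·14.00 + 5100·205.0) / (Q + 5100) = 30
→ Q = 5100·(205.0 − 30)/(30 − 14.00) = 55780 L/s.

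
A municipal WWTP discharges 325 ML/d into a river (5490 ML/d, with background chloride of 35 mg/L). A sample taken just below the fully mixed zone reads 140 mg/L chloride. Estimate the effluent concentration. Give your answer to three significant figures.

Mass balance: 5490·35.00 + 325.0·Cₑ = 5815·140.0
→ Cₑ = (5815·140.0 − 5490·35.00) / 325.0 = 1914 mg/L.

1910 mg/L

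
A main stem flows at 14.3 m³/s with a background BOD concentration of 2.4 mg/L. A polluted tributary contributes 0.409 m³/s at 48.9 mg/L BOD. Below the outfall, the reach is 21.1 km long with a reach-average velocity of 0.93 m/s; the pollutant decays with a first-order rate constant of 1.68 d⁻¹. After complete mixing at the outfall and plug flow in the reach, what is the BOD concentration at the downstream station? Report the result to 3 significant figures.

2.38 mg/L

After mixing, C = (14.30·2.400 + 0.4090·48.90) / 14.71 = 54.32/14.71 = 3.693 mg/L.
Travel time t = 21.1·1000 / 0.93 = 22690 s = 6.302 h.
Decay over the reach: 3.693·exp(−kt) = 3.693·0.6433 = 2.376 mg/L.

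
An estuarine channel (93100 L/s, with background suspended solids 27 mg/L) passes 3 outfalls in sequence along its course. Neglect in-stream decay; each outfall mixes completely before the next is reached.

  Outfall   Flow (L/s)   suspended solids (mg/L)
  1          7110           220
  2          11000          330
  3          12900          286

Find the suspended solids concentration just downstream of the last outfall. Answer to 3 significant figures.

After outfall 1: Q = 93100 + 7110 = 100200 L/s; C = (93100·27.00 + 7110·220.0)/100200 = 40.69 mg/L.
After outfall 2: Q = 100200 + 11000 = 111200 L/s; C = (100200·40.69 + 11000·330.0)/111200 = 69.31 mg/L.
After outfall 3: Q = 111200 + 12900 = 124100 L/s; C = (111200·69.31 + 12900·286.0)/124100 = 91.83 mg/L.

91.8 mg/L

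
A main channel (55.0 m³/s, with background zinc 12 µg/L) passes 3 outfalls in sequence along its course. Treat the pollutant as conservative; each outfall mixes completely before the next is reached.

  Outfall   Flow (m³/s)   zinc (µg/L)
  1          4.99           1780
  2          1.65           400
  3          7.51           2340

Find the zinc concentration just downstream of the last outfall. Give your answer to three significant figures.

402 µg/L

After outfall 1: Q = 55.00 + 4.990 = 59.99 m³/s; C = (55.00·12.00 + 4.990·1780)/59.99 = 159.1 µg/L.
After outfall 2: Q = 59.99 + 1.650 = 61.64 m³/s; C = (59.99·159.1 + 1.650·400.0)/61.64 = 165.5 µg/L.
After outfall 3: Q = 61.64 + 7.510 = 69.15 m³/s; C = (61.64·165.5 + 7.510·2340)/69.15 = 401.7 µg/L.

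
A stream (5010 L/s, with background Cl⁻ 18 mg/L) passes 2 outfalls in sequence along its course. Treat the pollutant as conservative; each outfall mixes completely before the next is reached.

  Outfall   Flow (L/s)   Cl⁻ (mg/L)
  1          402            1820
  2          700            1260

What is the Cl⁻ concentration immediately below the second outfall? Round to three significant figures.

279 mg/L

Outfall 1: combined Q = 5412 L/s; C = (5010·18.00 + 402.0·1820)/5412 = 151.9 mg/L.
Outfall 2: combined Q = 6112 L/s; C = (5412·151.9 + 700.0·1260)/6112 = 278.8 mg/L.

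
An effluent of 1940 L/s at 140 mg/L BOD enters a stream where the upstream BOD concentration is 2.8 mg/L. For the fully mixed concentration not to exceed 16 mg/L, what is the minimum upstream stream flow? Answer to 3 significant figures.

18200 L/s

Set C_mix = 16: (Q·2.800 + 1940·140.0) / (Q + 1940) = 16
→ Q = 1940·(140.0 − 16)/(16 − 2.800) = 18220 L/s.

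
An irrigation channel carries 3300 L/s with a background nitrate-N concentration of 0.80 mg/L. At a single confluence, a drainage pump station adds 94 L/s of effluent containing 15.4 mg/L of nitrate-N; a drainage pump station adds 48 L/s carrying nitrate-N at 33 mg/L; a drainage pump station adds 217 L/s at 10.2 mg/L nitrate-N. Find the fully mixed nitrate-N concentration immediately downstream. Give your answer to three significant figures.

Conservation of mass: C = (3300·0.8000 + 94.00·15.40 + 48.00·33.00 + 217.0·10.20) / 3659 = 7885/3659 = 2.155 mg/L.

2.15 mg/L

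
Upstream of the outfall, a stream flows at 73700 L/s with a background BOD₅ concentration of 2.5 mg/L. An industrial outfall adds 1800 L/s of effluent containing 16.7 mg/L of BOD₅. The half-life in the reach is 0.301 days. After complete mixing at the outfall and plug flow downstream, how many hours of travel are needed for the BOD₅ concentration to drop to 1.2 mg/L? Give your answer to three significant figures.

Flow-weighted average: C = (73700·2.500 + 1800·16.70) / 75500 = 214300/75500 = 2.839 mg/L.
Half-life 0.301 d → k = ln 2 / 0.301 = 2.303 d⁻¹.
2.839·exp(−k·t) = 1.2 → t = ln(2.839/1.2)/k = 32300 s = 8.973 h.

8.97 h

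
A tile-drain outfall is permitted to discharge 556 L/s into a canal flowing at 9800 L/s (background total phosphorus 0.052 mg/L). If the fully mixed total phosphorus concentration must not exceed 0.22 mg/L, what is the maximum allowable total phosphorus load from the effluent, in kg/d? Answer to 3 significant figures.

153 kg/d

Mass balance at the limit: 9800·0.05200 + 556.0·Cₑ = 10360·0.22 → Cₑ = 3.181 mg/L.
556.0 L/s = 0.5560 m³/s. Load = 0.5560 m³/s × 3.181 g/m³ × 86 400 s/d = 152.8 kg/d.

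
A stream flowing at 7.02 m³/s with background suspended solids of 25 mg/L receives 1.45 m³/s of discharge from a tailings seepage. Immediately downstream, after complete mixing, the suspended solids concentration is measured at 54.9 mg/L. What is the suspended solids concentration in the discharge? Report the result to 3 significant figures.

200 mg/L

Mass balance: 7.020·25.00 + 1.450·Cₑ = 8.470·54.90
→ Cₑ = (8.470·54.90 − 7.020·25.00) / 1.450 = 199.7 mg/L.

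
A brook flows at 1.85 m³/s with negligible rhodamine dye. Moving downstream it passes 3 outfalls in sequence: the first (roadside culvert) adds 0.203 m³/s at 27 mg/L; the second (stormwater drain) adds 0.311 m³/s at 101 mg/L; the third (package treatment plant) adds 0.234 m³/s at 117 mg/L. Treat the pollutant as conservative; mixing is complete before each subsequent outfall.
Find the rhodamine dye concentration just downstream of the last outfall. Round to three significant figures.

24.7 mg/L

Outfall 1: combined Q = 2.053 m³/s; C = (1.850·0 + 0.2030·27.00)/2.053 = 2.670 mg/L.
Outfall 2: combined Q = 2.364 m³/s; C = (2.053·2.670 + 0.3110·101.0)/2.364 = 15.61 mg/L.
Outfall 3: combined Q = 2.598 m³/s; C = (2.364·15.61 + 0.2340·117.0)/2.598 = 24.74 mg/L.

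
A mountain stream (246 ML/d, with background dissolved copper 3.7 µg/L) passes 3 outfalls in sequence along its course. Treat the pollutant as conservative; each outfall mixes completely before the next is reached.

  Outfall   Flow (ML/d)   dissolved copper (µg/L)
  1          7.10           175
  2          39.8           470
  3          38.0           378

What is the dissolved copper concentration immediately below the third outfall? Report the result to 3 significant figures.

Outfall 1: combined Q = 253.1 ML/d; C = (246.0·3.700 + 7.100·175.0)/253.1 = 8.505 µg/L.
Outfall 2: combined Q = 292.9 ML/d; C = (253.1·8.505 + 39.80·470.0)/292.9 = 71.21 µg/L.
Outfall 3: combined Q = 330.9 ML/d; C = (292.9·71.21 + 38.00·378.0)/330.9 = 106.4 µg/L.

106 µg/L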